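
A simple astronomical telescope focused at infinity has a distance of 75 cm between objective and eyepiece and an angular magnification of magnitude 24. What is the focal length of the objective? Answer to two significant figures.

72 cm

In normal adjustment the tube length equals f_obj + f_eye and |M| = f_obj/f_eye.
So f_obj = 24 f_eye and 24 f_eye + f_eye = 75 cm, giving f_eye = 75/25 = 3.000 cm and f_obj = 72.000 cm.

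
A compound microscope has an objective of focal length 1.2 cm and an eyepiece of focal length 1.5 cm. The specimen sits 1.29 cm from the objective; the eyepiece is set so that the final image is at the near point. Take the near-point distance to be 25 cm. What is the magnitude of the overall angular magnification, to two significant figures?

240

Objective: 1/d_i = 1/f_obj - 1/d_o = 1/1.2 - 1/1.29 = 0.05814 cm^-1, so d_i = 17.200 cm.
m_obj = -d_i/d_o = -17.200/1.29 = -13.333.
Eyepiece angular magnification (image at near point): M_eye = 1 + D/f_e = 1 + 25/1.5 = 17.667.
Overall M = m_obj x M_eye = (-13.333)(17.667) = -235.56.
|M| = 235.56.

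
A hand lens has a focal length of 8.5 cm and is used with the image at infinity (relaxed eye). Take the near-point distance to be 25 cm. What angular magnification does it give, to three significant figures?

M = D/f = 25/8.5 = 2.941.

2.94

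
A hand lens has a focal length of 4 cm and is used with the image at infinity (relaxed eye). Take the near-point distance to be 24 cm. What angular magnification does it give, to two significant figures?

M = D/f = 24/4 = 6.000.

6.0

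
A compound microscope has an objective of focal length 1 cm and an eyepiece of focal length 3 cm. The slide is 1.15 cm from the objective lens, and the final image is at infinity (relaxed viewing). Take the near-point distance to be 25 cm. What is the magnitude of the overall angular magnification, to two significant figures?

Objective: 1/d_i = 1/f_obj - 1/d_o = 1/1 - 1/1.15 = 0.13043 cm^-1, so d_i = 7.667 cm.
m_obj = -d_i/d_o = -7.667/1.15 = -6.667.
Eyepiece angular magnification (image at infinity): M_eye = D/f_e = 25/3 = 8.333.
Overall M = m_obj x M_eye = (-6.667)(8.333) = -55.56.
|M| = 55.56.

56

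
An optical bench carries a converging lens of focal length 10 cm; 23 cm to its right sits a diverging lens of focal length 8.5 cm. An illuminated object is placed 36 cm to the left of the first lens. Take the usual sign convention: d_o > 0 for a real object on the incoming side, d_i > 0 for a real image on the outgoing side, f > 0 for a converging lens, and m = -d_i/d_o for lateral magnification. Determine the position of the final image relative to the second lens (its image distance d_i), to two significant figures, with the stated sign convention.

First lens: d_i1 = 1/(1/10 - 1/36) = 13.846 cm.
That image sits 9.154 cm in front of the second lens, so d_o2 = 9.154 cm.
Second lens: d_i2 = 1/(1/(-8.5) - 1/(9.154)) = -4.407 cm.

-4.4 cm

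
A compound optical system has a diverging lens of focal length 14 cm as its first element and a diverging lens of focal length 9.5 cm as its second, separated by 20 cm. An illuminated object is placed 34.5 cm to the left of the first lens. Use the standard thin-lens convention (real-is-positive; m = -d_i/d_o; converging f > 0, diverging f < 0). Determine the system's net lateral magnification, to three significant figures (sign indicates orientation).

0.0695

Applying the thin-lens equation to the first lens, 1/(-14) = 1/34.5 + 1/d_i1, which gives d_i1 = -9.959 cm.
Its lateral magnification is m_1 = -d_i1/d_o1 = -(-9.959)/34.5 = 0.2887.
The intermediate image is virtual, 9.959 cm to the left of lens 1, so d_o2 = L - d_i1 = 20 - (-9.959) = 29.959 cm.
Applying the thin-lens equation again with f_2 = -9.5 cm and d_o2 = 29.959 cm gives d_i2 = -7.213 cm.
m_2 = -(-7.213)/(29.959) = 0.2408.
Overall magnification: m = m_1 m_2 = 0.0695.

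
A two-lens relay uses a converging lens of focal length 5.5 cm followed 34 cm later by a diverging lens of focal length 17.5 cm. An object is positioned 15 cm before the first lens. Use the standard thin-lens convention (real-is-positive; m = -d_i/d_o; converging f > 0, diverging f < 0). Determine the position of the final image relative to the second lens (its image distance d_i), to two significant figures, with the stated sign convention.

Applying the thin-lens equation to the first lens, 1/5.5 = 1/15 + 1/d_i1, which gives d_i1 = 8.684 cm.
The intermediate image is 8.684 cm to the right of lens 1, so d_o2 = L - d_i1 = 34 - 8.684 = 25.316 cm.
Applying the thin-lens equation again with f_2 = -17.5 cm and d_o2 = 25.316 cm gives d_i2 = -10.347 cm.

-10 cm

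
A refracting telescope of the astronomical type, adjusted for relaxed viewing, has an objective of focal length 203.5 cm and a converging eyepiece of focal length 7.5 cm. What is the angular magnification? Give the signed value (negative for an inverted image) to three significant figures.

-27.1

M = -f_obj/f_eye = -203.5/(7.5) = -27.133.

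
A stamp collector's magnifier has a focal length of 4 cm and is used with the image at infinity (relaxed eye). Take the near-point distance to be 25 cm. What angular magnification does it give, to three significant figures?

M = D/f = 25/4 = 6.250.

6.25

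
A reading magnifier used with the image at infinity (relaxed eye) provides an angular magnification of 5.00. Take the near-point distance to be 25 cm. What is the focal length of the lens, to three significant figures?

5.00 cm

For the image at infinity, M = D/f.
f = D/M = 25/5.0 = 5.000 cm.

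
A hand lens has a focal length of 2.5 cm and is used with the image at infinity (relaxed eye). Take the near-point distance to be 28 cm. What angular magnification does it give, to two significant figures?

M = D/f = 28/2.5 = 11.200.

11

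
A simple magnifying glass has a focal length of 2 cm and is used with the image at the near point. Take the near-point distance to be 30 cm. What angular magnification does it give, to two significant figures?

16

M = 1 + D/f = 1 + 30/2 = 16.000.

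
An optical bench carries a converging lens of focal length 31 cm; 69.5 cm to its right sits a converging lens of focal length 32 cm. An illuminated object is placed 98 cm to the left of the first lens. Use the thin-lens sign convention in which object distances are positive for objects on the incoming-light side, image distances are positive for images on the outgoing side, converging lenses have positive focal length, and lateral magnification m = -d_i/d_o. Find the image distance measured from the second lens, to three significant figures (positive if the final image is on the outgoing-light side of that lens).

Applying the thin-lens equation to the first lens, 1/31 = 1/98 + 1/d_i1, which gives d_i1 = 45.343 cm.
The intermediate image is 45.343 cm to the right of lens 1, so d_o2 = L - d_i1 = 69.5 - 45.343 = 24.157 cm.
Applying the thin-lens equation again with f_2 = 32 cm and d_o2 = 24.157 cm gives d_i2 = -98.558 cm.

-98.6 cm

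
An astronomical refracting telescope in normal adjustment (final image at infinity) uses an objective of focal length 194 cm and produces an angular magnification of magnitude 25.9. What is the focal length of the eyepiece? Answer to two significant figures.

7.5 cm

|M| = f_obj/f_eye, so f_eye = f_obj/|M| = 194/25.9 = 7.490 cm.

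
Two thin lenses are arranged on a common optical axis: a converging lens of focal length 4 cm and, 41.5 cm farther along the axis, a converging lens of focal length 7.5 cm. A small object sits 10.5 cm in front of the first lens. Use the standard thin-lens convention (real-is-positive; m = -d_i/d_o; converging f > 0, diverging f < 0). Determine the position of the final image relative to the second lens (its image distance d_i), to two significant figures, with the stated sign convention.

9.5 cm

Lens 1: 1/d_i1 = 1/f_1 - 1/d_o1 = 1/4 - 1/10.5 = 0.15476 cm^-1, so d_i1 = 6.462 cm.
That image sits 35.038 cm in front of the second lens, so d_o2 = 35.038 cm.
Lens 2: 1/d_i2 = 1/f_2 - 1/d_o2 = 1/7.5 - 1/(35.038) = 0.10479 cm^-1, so d_i2 = 9.543 cm.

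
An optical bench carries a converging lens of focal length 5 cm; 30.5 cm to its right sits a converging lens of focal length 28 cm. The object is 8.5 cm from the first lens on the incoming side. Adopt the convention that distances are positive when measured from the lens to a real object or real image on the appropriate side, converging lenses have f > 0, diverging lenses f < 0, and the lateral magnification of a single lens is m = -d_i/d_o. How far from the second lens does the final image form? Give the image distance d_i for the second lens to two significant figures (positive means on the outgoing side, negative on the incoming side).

Applying the thin-lens equation to the first lens, 1/5 = 1/8.5 + 1/d_i1, which gives d_i1 = 12.143 cm.
Object distance for lens 2: d_o2 = 30.5 - 12.143 = 18.357 cm.
Applying the thin-lens equation again with f_2 = 28 cm and d_o2 = 18.357 cm gives d_i2 = -53.304 cm.

-53 cm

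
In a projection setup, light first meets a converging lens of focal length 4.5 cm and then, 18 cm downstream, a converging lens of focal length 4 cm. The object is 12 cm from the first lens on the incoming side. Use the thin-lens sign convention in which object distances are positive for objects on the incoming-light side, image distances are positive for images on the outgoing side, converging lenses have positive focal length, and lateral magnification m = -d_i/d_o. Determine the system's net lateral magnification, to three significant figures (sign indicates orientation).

Applying the thin-lens equation to the first lens, 1/4.5 = 1/12 + 1/d_i1, which gives d_i1 = 7.200 cm.
Its lateral magnification is m_1 = -d_i1/d_o1 = -(7.200)/12 = -0.6000.
The intermediate image is 7.200 cm to the right of lens 1, so d_o2 = L - d_i1 = 18 - 7.200 = 10.800 cm.
Applying the thin-lens equation again with f_2 = 4 cm and d_o2 = 10.800 cm gives d_i2 = 6.353 cm.
m_2 = -(6.353)/(10.800) = -0.5882.
The system's lateral magnification is m_1 m_2 = (-0.6000)(-0.5882) = 0.3529.

0.353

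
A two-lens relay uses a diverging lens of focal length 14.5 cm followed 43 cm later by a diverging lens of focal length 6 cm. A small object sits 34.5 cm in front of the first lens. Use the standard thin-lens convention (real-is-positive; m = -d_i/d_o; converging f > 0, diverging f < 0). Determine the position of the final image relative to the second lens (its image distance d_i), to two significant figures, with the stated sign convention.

Applying the thin-lens equation to the first lens, 1/(-14.5) = 1/34.5 + 1/d_i1, which gives d_i1 = -10.209 cm.
With d_i1 < 0 the first image is virtual and lies on the object side; the object distance for lens 2 is d_o2 = 43 - (-10.209) = 53.209 cm.
Applying the thin-lens equation again with f_2 = -6 cm and d_o2 = 53.209 cm gives d_i2 = -5.392 cm.

-5.4 cm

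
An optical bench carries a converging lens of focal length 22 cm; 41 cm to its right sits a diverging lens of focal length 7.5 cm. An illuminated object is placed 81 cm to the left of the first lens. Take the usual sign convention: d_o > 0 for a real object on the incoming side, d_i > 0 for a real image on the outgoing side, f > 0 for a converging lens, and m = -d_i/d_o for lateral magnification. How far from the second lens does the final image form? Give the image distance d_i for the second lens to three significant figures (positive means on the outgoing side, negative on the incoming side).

-4.43 cm

Lens 1: 1/d_i1 = 1/f_1 - 1/d_o1 = 1/22 - 1/81 = 0.03311 cm^-1, so d_i1 = 30.203 cm.
The intermediate image is 30.203 cm to the right of lens 1, so d_o2 = L - d_i1 = 41 - 30.203 = 10.797 cm.
Lens 2: 1/d_i2 = 1/f_2 - 1/d_o2 = 1/(-7.5) - 1/(10.797) = -0.22595 cm^-1, so d_i2 = -4.426 cm.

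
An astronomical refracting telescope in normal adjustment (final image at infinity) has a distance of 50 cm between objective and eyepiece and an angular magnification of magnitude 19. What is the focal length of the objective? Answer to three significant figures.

In normal adjustment the tube length equals f_obj + f_eye and |M| = f_obj/f_eye.
So f_obj = 19 f_eye and 19 f_eye + f_eye = 50 cm, giving f_eye = 50/20 = 2.500 cm and f_obj = 47.500 cm.

47.5 cm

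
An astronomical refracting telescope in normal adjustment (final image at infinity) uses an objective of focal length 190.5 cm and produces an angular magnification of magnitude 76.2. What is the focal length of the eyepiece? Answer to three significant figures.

2.50 cm

|M| = f_obj/f_eye, so f_eye = f_obj/|M| = 190.5/76.2 = 2.500 cm.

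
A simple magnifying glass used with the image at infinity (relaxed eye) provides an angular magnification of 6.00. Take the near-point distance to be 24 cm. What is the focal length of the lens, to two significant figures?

4.0 cm

For the image at infinity, M = D/f.
f = D/M = 24/6.0 = 4.000 cm.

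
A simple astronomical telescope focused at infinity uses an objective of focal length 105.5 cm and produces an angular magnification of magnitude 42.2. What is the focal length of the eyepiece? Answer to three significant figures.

2.50 cm

|M| = f_obj/f_eye, so f_eye = f_obj/|M| = 105.5/42.2 = 2.500 cm.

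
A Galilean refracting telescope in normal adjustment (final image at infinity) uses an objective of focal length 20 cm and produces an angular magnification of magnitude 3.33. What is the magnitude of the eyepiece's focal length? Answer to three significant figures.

6.01 cm

|M| = f_obj/|f_eye|, so |f_eye| = f_obj/|M| = 20/3.33 = 6.006 cm.
(The eyepiece is diverging, so its signed focal length is -6.006 cm.)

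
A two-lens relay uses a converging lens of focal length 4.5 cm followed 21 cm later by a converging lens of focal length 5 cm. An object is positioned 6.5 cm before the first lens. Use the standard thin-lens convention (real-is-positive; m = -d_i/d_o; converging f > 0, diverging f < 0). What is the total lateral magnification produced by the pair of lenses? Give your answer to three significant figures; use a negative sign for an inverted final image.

8.18

Applying the thin-lens equation to the first lens, 1/4.5 = 1/6.5 + 1/d_i1, which gives d_i1 = 14.625 cm.
Its lateral magnification is m_1 = -d_i1/d_o1 = -(14.625)/6.5 = -2.2500.
Object distance for lens 2: d_o2 = 21 - 14.625 = 6.375 cm.
Applying the thin-lens equation again with f_2 = 5 cm and d_o2 = 6.375 cm gives d_i2 = 23.182 cm.
m_2 = -(23.182)/(6.375) = -3.6364.
Overall magnification: m = m_1 m_2 = 8.1818.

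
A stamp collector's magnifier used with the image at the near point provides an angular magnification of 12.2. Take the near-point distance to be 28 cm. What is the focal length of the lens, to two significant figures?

For the image at the near point, M = 1 + D/f.
f = D/(M - 1) = 28/(12.2 - 1) = 2.500 cm.

2.5 cm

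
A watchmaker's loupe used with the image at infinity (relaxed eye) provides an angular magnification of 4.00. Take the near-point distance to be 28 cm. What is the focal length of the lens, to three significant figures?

7.00 cm

For the image at infinity, M = D/f.
f = D/M = 28/4.0 = 7.000 cm.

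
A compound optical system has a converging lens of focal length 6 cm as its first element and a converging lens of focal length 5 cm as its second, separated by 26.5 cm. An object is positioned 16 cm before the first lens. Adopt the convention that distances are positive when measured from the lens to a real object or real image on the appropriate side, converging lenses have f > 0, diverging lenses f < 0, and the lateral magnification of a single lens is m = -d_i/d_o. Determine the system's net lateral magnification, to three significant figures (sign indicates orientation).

0.252

First lens: d_i1 = 1/(1/6 - 1/16) = 9.600 cm.
m_1 = -(9.600)/16 = -0.6000.
The intermediate image is 9.600 cm to the right of lens 1, so d_o2 = L - d_i1 = 26.5 - 9.600 = 16.900 cm.
Second lens: d_i2 = 1/(1/5 - 1/(16.900)) = 7.101 cm.
m_2 = -(7.101)/(16.900) = -0.4202.
Total m = m_1 x m_2 = (-0.6000)(-0.4202) = 0.2521.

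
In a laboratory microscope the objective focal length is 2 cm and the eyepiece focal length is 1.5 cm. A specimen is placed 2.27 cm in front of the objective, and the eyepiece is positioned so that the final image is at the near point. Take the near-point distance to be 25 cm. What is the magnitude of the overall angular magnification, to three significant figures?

Objective: 1/d_i = 1/f_obj - 1/d_o = 1/2 - 1/2.27 = 0.05947 cm^-1, so d_i = 16.815 cm.
m_obj = -d_i/d_o = -16.815/2.27 = -7.407.
Eyepiece angular magnification (image at near point): M_eye = 1 + D/f_e = 1 + 25/1.5 = 17.667.
Overall M = m_obj x M_eye = (-7.407)(17.667) = -130.86.
|M| = 130.86.

131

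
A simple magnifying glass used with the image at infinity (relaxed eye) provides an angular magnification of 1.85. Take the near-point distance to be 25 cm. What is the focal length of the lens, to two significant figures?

For the image at infinity, M = D/f.
f = D/M = 25/1.85 = 13.514 cm.

14 cm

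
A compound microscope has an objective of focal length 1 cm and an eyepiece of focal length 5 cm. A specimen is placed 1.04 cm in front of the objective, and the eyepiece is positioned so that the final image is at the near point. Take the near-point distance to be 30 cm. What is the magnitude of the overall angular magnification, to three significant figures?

175

Objective: 1/d_i = 1/f_obj - 1/d_o = 1/1 - 1/1.04 = 0.03846 cm^-1, so d_i = 26.000 cm.
m_obj = -d_i/d_o = -26.000/1.04 = -25.000.
Eyepiece angular magnification (image at near point): M_eye = 1 + D/f_e = 1 + 30/5 = 7.000.
Overall M = m_obj x M_eye = (-25.000)(7.000) = -175.00.
|M| = 175.00.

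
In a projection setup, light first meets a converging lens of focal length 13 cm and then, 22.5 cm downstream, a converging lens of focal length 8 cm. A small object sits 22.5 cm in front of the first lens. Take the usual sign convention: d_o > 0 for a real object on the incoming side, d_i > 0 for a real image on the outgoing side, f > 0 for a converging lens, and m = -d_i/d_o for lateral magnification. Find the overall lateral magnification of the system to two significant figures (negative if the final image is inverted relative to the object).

-0.67

Applying the thin-lens equation to the first lens, 1/13 = 1/22.5 + 1/d_i1, which gives d_i1 = 30.789 cm.
Its lateral magnification is m_1 = -d_i1/d_o1 = -(30.789)/22.5 = -1.3684.
Since 30.789 cm > 22.5 cm, the first image lies past the second lens and serves as a virtual object: d_o2 = L - d_i1 = -8.289 cm.
Applying the thin-lens equation again with f_2 = 8 cm and d_o2 = -8.289 cm gives d_i2 = 4.071 cm.
m_2 = -(4.071)/(-8.289) = 0.4911.
The system's lateral magnification is m_1 m_2 = (-1.3684)(0.4911) = -0.6721.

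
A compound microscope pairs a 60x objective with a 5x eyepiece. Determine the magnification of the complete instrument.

300

The overall magnification of a compound microscope is the product of the objective and eyepiece magnifications:
M = M_obj x M_eye = 60 x 5 = 300.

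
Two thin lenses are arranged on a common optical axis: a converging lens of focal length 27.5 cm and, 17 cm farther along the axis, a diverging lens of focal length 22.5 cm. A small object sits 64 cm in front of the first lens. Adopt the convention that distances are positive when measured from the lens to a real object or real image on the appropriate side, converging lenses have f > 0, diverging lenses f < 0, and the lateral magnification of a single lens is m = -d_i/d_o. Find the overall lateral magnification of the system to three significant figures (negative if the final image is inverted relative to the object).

1.94

Lens 1: 1/d_i1 = 1/f_1 - 1/d_o1 = 1/27.5 - 1/64 = 0.02074 cm^-1, so d_i1 = 48.219 cm.
m_1 = -(48.219)/64 = -0.7534.
This image would form 48.219 cm past lens 1, i.e. 31.219 cm beyond lens 2, so it is a virtual object for lens 2: d_o2 = 17 - 48.219 = -31.219 cm.
Lens 2: 1/d_i2 = 1/f_2 - 1/d_o2 = 1/(-22.5) - 1/(-31.219) = -0.01241 cm^-1, so d_i2 = -80.562 cm.
m_2 = -(-80.562)/(-31.219) = -2.5805.
Overall magnification: m = m_1 m_2 = 1.9442.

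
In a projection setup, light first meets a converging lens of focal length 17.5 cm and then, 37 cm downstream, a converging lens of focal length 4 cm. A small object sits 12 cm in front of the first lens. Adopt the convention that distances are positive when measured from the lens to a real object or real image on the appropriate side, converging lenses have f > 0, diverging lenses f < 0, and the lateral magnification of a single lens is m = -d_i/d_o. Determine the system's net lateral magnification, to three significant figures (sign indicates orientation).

First lens: d_i1 = 1/(1/17.5 - 1/12) = -38.182 cm.
m_1 = -(-38.182)/12 = 3.1818.
With d_i1 < 0 the first image is virtual and lies on the object side; the object distance for lens 2 is d_o2 = 37 - (-38.182) = 75.182 cm.
Second lens: d_i2 = 1/(1/4 - 1/(75.182)) = 4.225 cm.
m_2 = -(4.225)/(75.182) = -0.0562.
The system's lateral magnification is m_1 m_2 = (3.1818)(-0.0562) = -0.1788.

-0.179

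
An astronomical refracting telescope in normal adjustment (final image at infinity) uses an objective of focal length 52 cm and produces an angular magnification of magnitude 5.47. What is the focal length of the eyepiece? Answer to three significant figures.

9.51 cm

|M| = f_obj/f_eye, so f_eye = f_obj/|M| = 52/5.47 = 9.506 cm.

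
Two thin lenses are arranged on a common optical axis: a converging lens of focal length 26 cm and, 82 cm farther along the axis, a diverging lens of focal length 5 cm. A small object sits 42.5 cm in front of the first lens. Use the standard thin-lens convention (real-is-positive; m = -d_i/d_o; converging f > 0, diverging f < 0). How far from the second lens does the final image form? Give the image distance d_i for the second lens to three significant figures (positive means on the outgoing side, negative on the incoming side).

Applying the thin-lens equation to the first lens, 1/26 = 1/42.5 + 1/d_i1, which gives d_i1 = 66.970 cm.
Object distance for lens 2: d_o2 = 82 - 66.970 = 15.030 cm.
Applying the thin-lens equation again with f_2 = -5 cm and d_o2 = 15.030 cm gives d_i2 = -3.752 cm.

-3.75 cm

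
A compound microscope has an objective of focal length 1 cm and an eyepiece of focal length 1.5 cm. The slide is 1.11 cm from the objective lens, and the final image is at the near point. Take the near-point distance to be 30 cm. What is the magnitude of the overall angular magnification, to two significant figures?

190

Objective: 1/d_i = 1/f_obj - 1/d_o = 1/1 - 1/1.11 = 0.09910 cm^-1, so d_i = 10.091 cm.
m_obj = -d_i/d_o = -10.091/1.11 = -9.091.
Eyepiece angular magnification (image at near point): M_eye = 1 + D/f_e = 1 + 30/1.5 = 21.000.
Overall M = m_obj x M_eye = (-9.091)(21.000) = -190.91.
|M| = 190.91.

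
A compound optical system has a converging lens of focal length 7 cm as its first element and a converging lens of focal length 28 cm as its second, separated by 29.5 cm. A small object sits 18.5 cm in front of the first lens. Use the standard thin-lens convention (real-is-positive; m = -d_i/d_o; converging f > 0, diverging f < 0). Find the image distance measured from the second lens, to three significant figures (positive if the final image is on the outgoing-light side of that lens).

-52.3 cm

Applying the thin-lens equation to the first lens, 1/7 = 1/18.5 + 1/d_i1, which gives d_i1 = 11.261 cm.
The intermediate image is 11.261 cm to the right of lens 1, so d_o2 = L - d_i1 = 29.5 - 11.261 = 18.239 cm.
Applying the thin-lens equation again with f_2 = 28 cm and d_o2 = 18.239 cm gives d_i2 = -52.321 cm.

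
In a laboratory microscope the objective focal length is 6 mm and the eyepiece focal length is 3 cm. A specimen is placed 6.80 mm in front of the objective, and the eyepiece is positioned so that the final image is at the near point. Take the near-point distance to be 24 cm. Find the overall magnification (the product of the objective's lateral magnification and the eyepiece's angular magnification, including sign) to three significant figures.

-67.5

Convert to cm: f_obj = 6 mm = 0.6 cm; d_o = 6.80 mm = 0.68 cm.
Objective: 1/d_i = 1/f_obj - 1/d_o = 1/0.6 - 1/0.68 = 0.19608 cm^-1, so d_i = 5.100 cm.
m_obj = -d_i/d_o = -5.100/0.68 = -7.500.
Eyepiece angular magnification (image at near point): M_eye = 1 + D/f_e = 1 + 24/3 = 9.000.
Overall M = m_obj x M_eye = (-7.500)(9.000) = -67.50.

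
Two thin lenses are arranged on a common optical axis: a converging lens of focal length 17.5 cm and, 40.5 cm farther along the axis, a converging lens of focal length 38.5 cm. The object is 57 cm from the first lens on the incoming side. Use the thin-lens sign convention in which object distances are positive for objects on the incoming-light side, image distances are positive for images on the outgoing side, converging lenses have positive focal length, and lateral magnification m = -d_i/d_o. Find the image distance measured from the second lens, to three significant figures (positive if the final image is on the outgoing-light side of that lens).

-25.2 cm

First lens: d_i1 = 1/(1/17.5 - 1/57) = 25.253 cm.
That image sits 15.247 cm in front of the second lens, so d_o2 = 15.247 cm.
Second lens: d_i2 = 1/(1/38.5 - 1/(15.247)) = -25.244 cm.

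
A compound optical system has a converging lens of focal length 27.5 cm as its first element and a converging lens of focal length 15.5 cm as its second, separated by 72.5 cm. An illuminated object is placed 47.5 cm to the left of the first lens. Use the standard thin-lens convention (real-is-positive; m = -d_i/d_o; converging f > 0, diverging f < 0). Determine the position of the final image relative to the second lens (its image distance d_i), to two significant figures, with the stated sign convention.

Lens 1: 1/d_i1 = 1/f_1 - 1/d_o1 = 1/27.5 - 1/47.5 = 0.01531 cm^-1, so d_i1 = 65.312 cm.
Object distance for lens 2: d_o2 = 72.5 - 65.312 = 7.188 cm.
Lens 2: 1/d_i2 = 1/f_2 - 1/d_o2 = 1/15.5 - 1/(7.188) = -0.07461 cm^-1, so d_i2 = -13.402 cm.

-13 cm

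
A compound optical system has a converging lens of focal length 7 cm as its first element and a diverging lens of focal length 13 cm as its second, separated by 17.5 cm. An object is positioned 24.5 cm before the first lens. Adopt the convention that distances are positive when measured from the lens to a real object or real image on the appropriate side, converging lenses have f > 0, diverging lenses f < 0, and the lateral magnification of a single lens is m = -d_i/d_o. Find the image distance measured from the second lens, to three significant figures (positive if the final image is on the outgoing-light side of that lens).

Applying the thin-lens equation to the first lens, 1/7 = 1/24.5 + 1/d_i1, which gives d_i1 = 9.800 cm.
That image sits 7.700 cm in front of the second lens, so d_o2 = 7.700 cm.
Applying the thin-lens equation again with f_2 = -13 cm and d_o2 = 7.700 cm gives d_i2 = -4.836 cm.

-4.84 cm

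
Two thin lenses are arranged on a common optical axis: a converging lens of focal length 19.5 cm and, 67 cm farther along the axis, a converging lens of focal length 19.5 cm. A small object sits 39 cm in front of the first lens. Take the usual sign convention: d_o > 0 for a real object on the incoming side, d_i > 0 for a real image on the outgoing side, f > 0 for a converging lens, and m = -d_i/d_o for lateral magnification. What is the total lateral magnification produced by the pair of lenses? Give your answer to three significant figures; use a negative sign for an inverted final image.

2.29

First lens: d_i1 = 1/(1/19.5 - 1/39) = 39.000 cm.
m_1 = -(39.000)/39 = -1.0000.
Object distance for lens 2: d_o2 = 67 - 39.000 = 28.000 cm.
Second lens: d_i2 = 1/(1/19.5 - 1/(28.000)) = 64.235 cm.
m_2 = -(64.235)/(28.000) = -2.2941.
The system's lateral magnification is m_1 m_2 = (-1.0000)(-2.2941) = 2.2941.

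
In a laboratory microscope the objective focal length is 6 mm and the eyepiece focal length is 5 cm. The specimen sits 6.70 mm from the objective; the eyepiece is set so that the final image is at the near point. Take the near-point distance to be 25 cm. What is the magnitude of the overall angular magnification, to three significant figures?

Convert to cm: f_obj = 6 mm = 0.6 cm; d_o = 6.70 mm = 0.67 cm.
Objective: 1/d_i = 1/f_obj - 1/d_o = 1/0.6 - 1/0.67 = 0.17413 cm^-1, so d_i = 5.743 cm.
m_obj = -d_i/d_o = -5.743/0.67 = -8.571.
Eyepiece angular magnification (image at near point): M_eye = 1 + D/f_e = 1 + 25/5 = 6.000.
Overall M = m_obj x M_eye = (-8.571)(6.000) = -51.43.
|M| = 51.43.

51.4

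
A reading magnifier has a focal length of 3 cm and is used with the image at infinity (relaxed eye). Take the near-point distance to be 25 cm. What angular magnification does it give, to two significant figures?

8.3

M = D/f = 25/3 = 8.333.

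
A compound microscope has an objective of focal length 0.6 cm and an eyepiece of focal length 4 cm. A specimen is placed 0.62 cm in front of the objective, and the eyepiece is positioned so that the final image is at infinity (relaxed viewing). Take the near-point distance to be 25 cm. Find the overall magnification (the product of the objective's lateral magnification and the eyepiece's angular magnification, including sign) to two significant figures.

Objective: 1/d_i = 1/f_obj - 1/d_o = 1/0.6 - 1/0.62 = 0.05376 cm^-1, so d_i = 18.600 cm.
m_obj = -d_i/d_o = -18.600/0.62 = -30.000.
Eyepiece angular magnification (image at infinity): M_eye = D/f_e = 25/4 = 6.250.
Overall M = m_obj x M_eye = (-30.000)(6.250) = -187.50.

-190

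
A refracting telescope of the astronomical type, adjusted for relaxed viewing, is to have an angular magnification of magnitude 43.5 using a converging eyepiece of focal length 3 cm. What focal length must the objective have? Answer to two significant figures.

|M| = f_obj/|f_eye|, so f_obj = |M| x |f_eye| = 43.5 x 3 = 130.500 cm.

130 cm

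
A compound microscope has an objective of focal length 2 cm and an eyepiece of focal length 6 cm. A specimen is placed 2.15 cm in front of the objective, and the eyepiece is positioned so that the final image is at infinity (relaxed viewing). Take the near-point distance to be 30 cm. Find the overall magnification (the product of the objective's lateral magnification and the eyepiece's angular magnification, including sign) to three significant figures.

Objective: 1/d_i = 1/f_obj - 1/d_o = 1/2 - 1/2.15 = 0.03488 cm^-1, so d_i = 28.667 cm.
m_obj = -d_i/d_o = -28.667/2.15 = -13.333.
Eyepiece angular magnification (image at infinity): M_eye = D/f_e = 30/6 = 5.000.
Overall M = m_obj x M_eye = (-13.333)(5.000) = -66.67.

-66.7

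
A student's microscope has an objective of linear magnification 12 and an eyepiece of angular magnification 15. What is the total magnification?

180

The overall magnification of a compound microscope is the product of the objective and eyepiece magnifications:
M = M_obj x M_eye = 12 x 15 = 180.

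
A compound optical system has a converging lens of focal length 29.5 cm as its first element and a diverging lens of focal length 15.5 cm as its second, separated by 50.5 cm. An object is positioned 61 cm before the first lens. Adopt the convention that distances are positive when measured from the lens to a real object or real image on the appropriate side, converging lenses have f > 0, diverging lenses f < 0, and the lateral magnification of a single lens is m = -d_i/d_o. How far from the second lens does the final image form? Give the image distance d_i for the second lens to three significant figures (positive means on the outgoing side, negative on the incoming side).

11.6 cm

Lens 1: 1/d_i1 = 1/f_1 - 1/d_o1 = 1/29.5 - 1/61 = 0.01750 cm^-1, so d_i1 = 57.127 cm.
Since 57.127 cm > 50.5 cm, the first image lies past the second lens and serves as a virtual object: d_o2 = L - d_i1 = -6.627 cm.
Lens 2: 1/d_i2 = 1/f_2 - 1/d_o2 = 1/(-15.5) - 1/(-6.627) = 0.08638 cm^-1, so d_i2 = 11.576 cm.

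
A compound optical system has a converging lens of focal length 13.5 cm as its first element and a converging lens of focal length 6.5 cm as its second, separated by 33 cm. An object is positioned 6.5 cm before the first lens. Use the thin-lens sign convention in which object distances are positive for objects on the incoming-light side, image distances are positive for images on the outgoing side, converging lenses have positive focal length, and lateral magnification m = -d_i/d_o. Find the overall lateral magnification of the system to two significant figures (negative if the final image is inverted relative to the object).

-0.32

Lens 1: 1/d_i1 = 1/f_1 - 1/d_o1 = 1/13.5 - 1/6.5 = -0.07977 cm^-1, so d_i1 = -12.536 cm.
m_1 = -(-12.536)/6.5 = 1.9286.
With d_i1 < 0 the first image is virtual and lies on the object side; the object distance for lens 2 is d_o2 = 33 - (-12.536) = 45.536 cm.
Lens 2: 1/d_i2 = 1/f_2 - 1/d_o2 = 1/6.5 - 1/(45.536) = 0.13189 cm^-1, so d_i2 = 7.582 cm.
m_2 = -(7.582)/(45.536) = -0.1665.
The system's lateral magnification is m_1 m_2 = (1.9286)(-0.1665) = -0.3211.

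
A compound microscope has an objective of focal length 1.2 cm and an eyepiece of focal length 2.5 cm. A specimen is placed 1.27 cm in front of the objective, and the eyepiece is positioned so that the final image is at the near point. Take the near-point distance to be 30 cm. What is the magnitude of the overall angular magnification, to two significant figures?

Objective: 1/d_i = 1/f_obj - 1/d_o = 1/1.2 - 1/1.27 = 0.04593 cm^-1, so d_i = 21.771 cm.
m_obj = -d_i/d_o = -21.771/1.27 = -17.143.
Eyepiece angular magnification (image at near point): M_eye = 1 + D/f_e = 1 + 30/2.5 = 13.000.
Overall M = m_obj x M_eye = (-17.143)(13.000) = -222.86.
|M| = 222.86.

220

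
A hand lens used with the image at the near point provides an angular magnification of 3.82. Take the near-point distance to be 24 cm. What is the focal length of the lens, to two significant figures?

8.5 cm

For the image at the near point, M = 1 + D/f.
f = D/(M - 1) = 24/(3.82 - 1) = 8.511 cm.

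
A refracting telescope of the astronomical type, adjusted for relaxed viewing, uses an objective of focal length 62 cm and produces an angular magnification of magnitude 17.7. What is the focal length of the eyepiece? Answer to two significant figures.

3.5 cm

|M| = f_obj/f_eye, so f_eye = f_obj/|M| = 62/17.7 = 3.503 cm.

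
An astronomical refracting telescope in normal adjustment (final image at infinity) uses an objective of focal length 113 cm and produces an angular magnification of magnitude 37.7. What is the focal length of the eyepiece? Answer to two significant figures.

|M| = f_obj/f_eye, so f_eye = f_obj/|M| = 113/37.7 = 2.997 cm.

3.0 cm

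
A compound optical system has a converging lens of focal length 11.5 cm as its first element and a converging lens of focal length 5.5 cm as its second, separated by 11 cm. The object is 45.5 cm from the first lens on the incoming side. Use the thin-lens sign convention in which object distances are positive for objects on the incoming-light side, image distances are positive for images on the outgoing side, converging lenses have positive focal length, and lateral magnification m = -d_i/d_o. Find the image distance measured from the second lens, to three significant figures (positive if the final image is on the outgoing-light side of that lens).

2.44 cm

Applying the thin-lens equation to the first lens, 1/11.5 = 1/45.5 + 1/d_i1, which gives d_i1 = 15.390 cm.
Since 15.390 cm > 11 cm, the first image lies past the second lens and serves as a virtual object: d_o2 = L - d_i1 = -4.390 cm.
Applying the thin-lens equation again with f_2 = 5.5 cm and d_o2 = -4.390 cm gives d_i2 = 2.441 cm.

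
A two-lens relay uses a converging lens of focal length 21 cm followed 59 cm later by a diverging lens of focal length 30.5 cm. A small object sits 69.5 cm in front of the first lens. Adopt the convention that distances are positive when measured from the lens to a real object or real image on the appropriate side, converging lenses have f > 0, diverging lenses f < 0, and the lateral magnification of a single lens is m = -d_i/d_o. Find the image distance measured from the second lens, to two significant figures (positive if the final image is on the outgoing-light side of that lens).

-15 cm

First lens: d_i1 = 1/(1/21 - 1/69.5) = 30.093 cm.
That image sits 28.907 cm in front of the second lens, so d_o2 = 28.907 cm.
Second lens: d_i2 = 1/(1/(-30.5) - 1/(28.907)) = -14.841 cm.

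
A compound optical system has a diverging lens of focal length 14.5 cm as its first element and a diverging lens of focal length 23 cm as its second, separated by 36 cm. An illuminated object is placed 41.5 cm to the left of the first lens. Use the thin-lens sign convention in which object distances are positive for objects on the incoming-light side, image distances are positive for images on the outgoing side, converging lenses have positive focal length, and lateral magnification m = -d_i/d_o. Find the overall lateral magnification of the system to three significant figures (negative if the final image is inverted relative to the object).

Lens 1: 1/d_i1 = 1/f_1 - 1/d_o1 = 1/(-14.5) - 1/41.5 = -0.09306 cm^-1, so d_i1 = -10.746 cm.
m_1 = -(-10.746)/41.5 = 0.2589.
With d_i1 < 0 the first image is virtual and lies on the object side; the object distance for lens 2 is d_o2 = 36 - (-10.746) = 46.746 cm.
Lens 2: 1/d_i2 = 1/f_2 - 1/d_o2 = 1/(-23) - 1/(46.746) = -0.06487 cm^-1, so d_i2 = -15.415 cm.
m_2 = -(-15.415)/(46.746) = 0.3298.
Total m = m_1 x m_2 = (0.2589)(0.3298) = 0.0854.

0.0854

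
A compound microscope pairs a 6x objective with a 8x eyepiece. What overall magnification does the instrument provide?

The overall magnification of a compound microscope is the product of the objective and eyepiece magnifications:
M = M_obj x M_eye = 6 x 8 = 48.

48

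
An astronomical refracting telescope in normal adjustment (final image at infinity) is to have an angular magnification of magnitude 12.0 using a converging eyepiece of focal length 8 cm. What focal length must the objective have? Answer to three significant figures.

96.0 cm

|M| = f_obj/|f_eye|, so f_obj = |M| x |f_eye| = 12.0 x 8 = 96.000 cm.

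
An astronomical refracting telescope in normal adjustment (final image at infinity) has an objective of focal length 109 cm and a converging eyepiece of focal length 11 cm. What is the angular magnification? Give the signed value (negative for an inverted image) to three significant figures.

M = -f_obj/f_eye = -109/(11) = -9.909.

-9.91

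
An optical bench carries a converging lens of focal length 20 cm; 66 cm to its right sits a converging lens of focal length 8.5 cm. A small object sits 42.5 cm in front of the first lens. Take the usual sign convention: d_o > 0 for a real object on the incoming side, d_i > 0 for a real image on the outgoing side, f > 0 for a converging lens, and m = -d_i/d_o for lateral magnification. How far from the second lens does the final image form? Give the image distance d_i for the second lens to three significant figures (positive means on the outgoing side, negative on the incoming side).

12.2 cm

Lens 1: 1/d_i1 = 1/f_1 - 1/d_o1 = 1/20 - 1/42.5 = 0.02647 cm^-1, so d_i1 = 37.778 cm.
The intermediate image is 37.778 cm to the right of lens 1, so d_o2 = L - d_i1 = 66 - 37.778 = 28.222 cm.
Lens 2: 1/d_i2 = 1/f_2 - 1/d_o2 = 1/8.5 - 1/(28.222) = 0.08221 cm^-1, so d_i2 = 12.163 cm.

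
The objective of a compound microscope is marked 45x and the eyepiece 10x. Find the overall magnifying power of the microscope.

The overall magnification of a compound microscope is the product of the objective and eyepiece magnifications:
M = M_obj x M_eye = 45 x 10 = 450.

450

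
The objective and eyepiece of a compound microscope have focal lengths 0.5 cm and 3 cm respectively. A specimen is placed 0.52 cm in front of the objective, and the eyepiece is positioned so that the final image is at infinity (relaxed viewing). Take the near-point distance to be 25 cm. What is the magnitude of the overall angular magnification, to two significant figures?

Objective: 1/d_i = 1/f_obj - 1/d_o = 1/0.5 - 1/0.52 = 0.07692 cm^-1, so d_i = 13.000 cm.
m_obj = -d_i/d_o = -13.000/0.52 = -25.000.
Eyepiece angular magnification (image at infinity): M_eye = D/f_e = 25/3 = 8.333.
Overall M = m_obj x M_eye = (-25.000)(8.333) = -208.33.
|M| = 208.33.

210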